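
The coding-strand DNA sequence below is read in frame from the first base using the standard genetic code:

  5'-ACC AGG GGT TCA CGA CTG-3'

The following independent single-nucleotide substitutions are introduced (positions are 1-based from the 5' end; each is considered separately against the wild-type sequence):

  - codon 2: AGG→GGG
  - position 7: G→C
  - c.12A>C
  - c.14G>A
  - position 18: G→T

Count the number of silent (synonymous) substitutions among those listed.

Codon 2: AGG (Arg) → GGG (Gly) — missense.
Codon 3: GGT (Gly) → CGT (Arg) — missense.
Codon 4: TCA (Ser) → TCC (Ser) — synonymous.
Codon 5: CGA (Arg) → CAA (Gln) — missense.
Codon 6: CTG (Leu) → CTT (Leu) — synonymous.
Synonymous: 2 of 5.

2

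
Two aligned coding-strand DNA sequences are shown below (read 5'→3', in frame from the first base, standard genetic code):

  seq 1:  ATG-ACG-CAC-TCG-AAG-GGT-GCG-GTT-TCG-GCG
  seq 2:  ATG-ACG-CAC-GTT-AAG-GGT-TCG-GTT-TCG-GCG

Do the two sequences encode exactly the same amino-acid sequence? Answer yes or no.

no

Codon 1: ATG Met / ATG Met — identical.
Codon 2: ACG Thr / ACG Thr — identical.
Codon 3: CAC His / CAC His — identical.
Codon 4: TCG Ser / GTT Val — nonsynonymous.
Codon 5: AAG Lys / AAG Lys — identical.
Codon 6: GGT Gly / GGT Gly — identical.
Codon 7: GCG Ala / TCG Ser — nonsynonymous.
Codon 8: GTT Val / GTT Val — identical.
Codon 9: TCG Ser / TCG Ser — identical.
Codon 10: GCG Ala / GCG Ala — identical.
Nonsynonymous differences: 2 → different protein.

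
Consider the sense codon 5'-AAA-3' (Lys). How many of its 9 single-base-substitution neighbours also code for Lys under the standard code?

1

Position 1: none → 0 synonymous.
Position 2: none → 0 synonymous.
Position 3: AAG → 1 synonymous.
Total: 0 + 0 + 1 = 1.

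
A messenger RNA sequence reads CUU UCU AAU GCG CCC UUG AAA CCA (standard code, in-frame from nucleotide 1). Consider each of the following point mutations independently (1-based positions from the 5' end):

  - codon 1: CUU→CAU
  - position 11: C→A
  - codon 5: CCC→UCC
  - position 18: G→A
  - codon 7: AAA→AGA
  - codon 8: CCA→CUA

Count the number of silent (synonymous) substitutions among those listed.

1

Codon 1: CUU (Leu) → CAU (His) — missense.
Codon 4: GCG (Ala) → GAG (Glu) — missense.
Codon 5: CCC (Pro) → UCC (Ser) — missense.
Codon 6: UUG (Leu) → UUA (Leu) — synonymous.
Codon 7: AAA (Lys) → AGA (Arg) — missense.
Codon 8: CCA (Pro) → CUA (Leu) — missense.
Synonymous: 1 of 6.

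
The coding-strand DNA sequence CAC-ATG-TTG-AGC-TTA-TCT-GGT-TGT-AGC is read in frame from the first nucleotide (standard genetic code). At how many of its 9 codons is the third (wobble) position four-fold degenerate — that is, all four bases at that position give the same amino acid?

2

Codon 1 CAC (His): third position 2-fold.
Codon 2 ATG (Met): third position 1-fold.
Codon 3 TTG (Leu): third position 2-fold.
Codon 4 AGC (Ser): third position 2-fold.
Codon 5 TTA (Leu): third position 2-fold.
Codon 6 TCT (Ser): third position 4-fold.
Codon 7 GGT (Gly): third position 4-fold.
Codon 8 TGT (Cys): third position 2-fold.
Codon 9 AGC (Ser): third position 2-fold.
Four-fold degenerate third positions: 2.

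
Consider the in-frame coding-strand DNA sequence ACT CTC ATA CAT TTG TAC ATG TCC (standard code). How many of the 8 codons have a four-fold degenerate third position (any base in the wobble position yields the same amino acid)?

3

Codon 1 ACT (Thr): third position 4-fold.
Codon 2 CTC (Leu): third position 4-fold.
Codon 3 ATA (Ile): third position 3-fold.
Codon 4 CAT (His): third position 2-fold.
Codon 5 TTG (Leu): third position 2-fold.
Codon 6 TAC (Tyr): third position 2-fold.
Codon 7 ATG (Met): third position 1-fold.
Codon 8 TCC (Ser): third position 4-fold.
Four-fold degenerate third positions: 3.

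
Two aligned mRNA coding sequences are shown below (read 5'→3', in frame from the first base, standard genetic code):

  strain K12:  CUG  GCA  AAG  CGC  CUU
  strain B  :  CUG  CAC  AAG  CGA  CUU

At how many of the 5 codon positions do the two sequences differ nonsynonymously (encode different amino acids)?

Codon 1: CUG Leu / CUG Leu — identical.
Codon 2: GCA Ala / CAC His — nonsynonymous.
Codon 3: AAG Lys / AAG Lys — identical.
Codon 4: CGC Arg / CGA Arg — synonymous.
Codon 5: CUU Leu / CUU Leu — identical.
Nonsynonymous differences: 1.

1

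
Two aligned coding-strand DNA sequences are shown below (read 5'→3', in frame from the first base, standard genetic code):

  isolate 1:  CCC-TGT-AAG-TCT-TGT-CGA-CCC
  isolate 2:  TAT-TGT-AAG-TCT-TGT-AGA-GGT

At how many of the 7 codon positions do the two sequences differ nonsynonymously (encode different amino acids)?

2

Codon 1: CCC Pro / TAT Tyr — nonsynonymous.
Codon 2: TGT Cys / TGT Cys — identical.
Codon 3: AAG Lys / AAG Lys — identical.
Codon 4: TCT Ser / TCT Ser — identical.
Codon 5: TGT Cys / TGT Cys — identical.
Codon 6: CGA Arg / AGA Arg — synonymous.
Codon 7: CCC Pro / GGT Gly — nonsynonymous.
Nonsynonymous differences: 2.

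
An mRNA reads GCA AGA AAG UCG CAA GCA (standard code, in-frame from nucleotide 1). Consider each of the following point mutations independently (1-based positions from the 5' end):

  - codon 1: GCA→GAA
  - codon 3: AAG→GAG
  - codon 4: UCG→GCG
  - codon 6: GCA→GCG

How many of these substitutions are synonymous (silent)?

1

Codon 1: GCA (Ala) → GAA (Glu) — missense.
Codon 3: AAG (Lys) → GAG (Glu) — missense.
Codon 4: UCG (Ser) → GCG (Ala) — missense.
Codon 6: GCA (Ala) → GCG (Ala) — synonymous.
Synonymous: 1 of 4.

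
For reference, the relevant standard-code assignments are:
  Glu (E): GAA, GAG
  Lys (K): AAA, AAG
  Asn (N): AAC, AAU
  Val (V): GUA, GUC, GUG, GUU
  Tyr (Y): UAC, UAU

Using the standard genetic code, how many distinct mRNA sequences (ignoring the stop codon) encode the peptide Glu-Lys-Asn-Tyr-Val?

Glu: 2 codons.
Lys: 2 codons.
Asn: 2 codons.
Tyr: 2 codons.
Val: 4 codons.
2 × 2 × 2 × 2 × 4 = 64.

64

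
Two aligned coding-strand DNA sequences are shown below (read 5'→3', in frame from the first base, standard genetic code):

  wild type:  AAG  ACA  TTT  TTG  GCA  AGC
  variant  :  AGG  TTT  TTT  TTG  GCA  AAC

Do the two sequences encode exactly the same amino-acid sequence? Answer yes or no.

Codon 1: AAG Lys / AGG Arg — nonsynonymous.
Codon 2: ACA Thr / TTT Phe — nonsynonymous.
Codon 3: TTT Phe / TTT Phe — identical.
Codon 4: TTG Leu / TTG Leu — identical.
Codon 5: GCA Ala / GCA Ala — identical.
Codon 6: AGC Ser / AAC Asn — nonsynonymous.
Nonsynonymous differences: 3 → different protein.

no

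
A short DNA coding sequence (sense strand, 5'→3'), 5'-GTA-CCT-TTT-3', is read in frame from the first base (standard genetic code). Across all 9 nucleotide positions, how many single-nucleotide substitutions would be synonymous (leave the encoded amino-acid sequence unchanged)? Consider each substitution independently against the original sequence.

Codon 1 (GTA, Val): 3 synonymous substitutions.
Codon 2 (CCT, Pro): 3 synonymous substitutions.
Codon 3 (TTT, Phe): 1 synonymous substitution.
Total: 3 + 3 + 1 = 7.

7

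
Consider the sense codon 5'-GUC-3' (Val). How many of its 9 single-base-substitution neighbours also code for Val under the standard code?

3

Position 1: none → 0 synonymous.
Position 2: none → 0 synonymous.
Position 3: GUU, GUA, GUG → 3 synonymous.
Total: 0 + 0 + 3 = 3.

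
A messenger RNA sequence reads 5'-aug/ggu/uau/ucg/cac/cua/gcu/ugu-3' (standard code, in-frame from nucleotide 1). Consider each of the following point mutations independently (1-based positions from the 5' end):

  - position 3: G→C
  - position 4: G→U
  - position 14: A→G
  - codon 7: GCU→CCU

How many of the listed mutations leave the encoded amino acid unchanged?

0

Codon 1: AUG (Met) → AUC (Ile) — missense.
Codon 2: GGU (Gly) → UGU (Cys) — missense.
Codon 5: CAC (His) → CGC (Arg) — missense.
Codon 7: GCU (Ala) → CCU (Pro) — missense.
Synonymous: 0 of 4.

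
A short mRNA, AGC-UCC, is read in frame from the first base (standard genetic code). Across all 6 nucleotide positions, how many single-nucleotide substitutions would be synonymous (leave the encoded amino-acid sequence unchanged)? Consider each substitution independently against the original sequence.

Codon 1 (AGC, Ser): 1 synonymous substitution.
Codon 2 (UCC, Ser): 3 synonymous substitutions.
Total: 1 + 3 = 4.

4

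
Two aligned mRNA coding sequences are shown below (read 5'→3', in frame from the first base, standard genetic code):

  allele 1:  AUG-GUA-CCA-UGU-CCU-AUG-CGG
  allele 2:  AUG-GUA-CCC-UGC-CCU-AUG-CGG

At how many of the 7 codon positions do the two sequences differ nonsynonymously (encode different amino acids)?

Codon 1: AUG Met / AUG Met — identical.
Codon 2: GUA Val / GUA Val — identical.
Codon 3: CCA Pro / CCC Pro — synonymous.
Codon 4: UGU Cys / UGC Cys — synonymous.
Codon 5: CCU Pro / CCU Pro — identical.
Codon 6: AUG Met / AUG Met — identical.
Codon 7: CGG Arg / CGG Arg — identical.
Nonsynonymous differences: 0.

0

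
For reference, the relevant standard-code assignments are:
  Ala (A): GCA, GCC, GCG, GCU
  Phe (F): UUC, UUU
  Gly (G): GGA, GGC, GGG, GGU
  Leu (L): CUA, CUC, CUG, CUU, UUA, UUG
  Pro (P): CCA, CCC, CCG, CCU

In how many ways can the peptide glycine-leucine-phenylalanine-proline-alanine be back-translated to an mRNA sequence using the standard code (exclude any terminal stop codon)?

Gly: 4 codons.
Leu: 6 codons.
Phe: 2 codons.
Pro: 4 codons.
Ala: 4 codons.
4 × 6 × 2 × 4 × 4 = 768.

768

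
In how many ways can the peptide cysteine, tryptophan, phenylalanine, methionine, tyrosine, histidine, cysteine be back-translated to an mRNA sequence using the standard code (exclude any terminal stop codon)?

32

Cys: 2 codons.
Trp: 1 codon.
Phe: 2 codons.
Met: 1 codon.
Tyr: 2 codons.
His: 2 codons.
Cys: 2 codons.
2 × 1 × 2 × 1 × 2 × 2 × 2 = 32.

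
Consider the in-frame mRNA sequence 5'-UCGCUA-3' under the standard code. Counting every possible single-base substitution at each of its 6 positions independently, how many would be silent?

Codon 1 (UCG, Ser): 3 synonymous substitutions.
Codon 2 (CUA, Leu): 4 synonymous substitutions.
Total: 3 + 4 = 7.

7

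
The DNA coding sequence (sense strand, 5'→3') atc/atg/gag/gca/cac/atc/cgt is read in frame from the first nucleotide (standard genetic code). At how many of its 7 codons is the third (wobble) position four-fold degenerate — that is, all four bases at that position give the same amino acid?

Codon 1 ATC (Ile): third position 3-fold.
Codon 2 ATG (Met): third position 1-fold.
Codon 3 GAG (Glu): third position 2-fold.
Codon 4 GCA (Ala): third position 4-fold.
Codon 5 CAC (His): third position 2-fold.
Codon 6 ATC (Ile): third position 3-fold.
Codon 7 CGT (Arg): third position 4-fold.
Four-fold degenerate third positions: 2.

2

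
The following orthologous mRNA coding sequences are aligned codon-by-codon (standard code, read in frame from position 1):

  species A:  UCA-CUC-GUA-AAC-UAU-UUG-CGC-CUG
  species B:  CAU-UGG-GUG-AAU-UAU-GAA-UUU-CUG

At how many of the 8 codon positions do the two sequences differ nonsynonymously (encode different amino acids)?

4

Codon 1: UCA Ser / CAU His — nonsynonymous.
Codon 2: CUC Leu / UGG Trp — nonsynonymous.
Codon 3: GUA Val / GUG Val — synonymous.
Codon 4: AAC Asn / AAU Asn — synonymous.
Codon 5: UAU Tyr / UAU Tyr — identical.
Codon 6: UUG Leu / GAA Glu — nonsynonymous.
Codon 7: CGC Arg / UUU Phe — nonsynonymous.
Codon 8: CUG Leu / CUG Leu — identical.
Nonsynonymous differences: 4.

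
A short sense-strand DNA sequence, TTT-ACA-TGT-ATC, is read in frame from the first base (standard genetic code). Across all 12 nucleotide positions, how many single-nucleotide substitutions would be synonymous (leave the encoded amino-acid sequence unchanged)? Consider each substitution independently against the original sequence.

Codon 1 (TTT, Phe): 1 synonymous substitution.
Codon 2 (ACA, Thr): 3 synonymous substitutions.
Codon 3 (TGT, Cys): 1 synonymous substitution.
Codon 4 (ATC, Ile): 2 synonymous substitutions.
Total: 1 + 3 + 1 + 2 = 7.

7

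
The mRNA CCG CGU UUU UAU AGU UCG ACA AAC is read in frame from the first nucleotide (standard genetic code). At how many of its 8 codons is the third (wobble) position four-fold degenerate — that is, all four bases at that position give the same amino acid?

Codon 1 CCG (Pro): third position 4-fold.
Codon 2 CGU (Arg): third position 4-fold.
Codon 3 UUU (Phe): third position 2-fold.
Codon 4 UAU (Tyr): third position 2-fold.
Codon 5 AGU (Ser): third position 2-fold.
Codon 6 UCG (Ser): third position 4-fold.
Codon 7 ACA (Thr): third position 4-fold.
Codon 8 AAC (Asn): third position 2-fold.
Four-fold degenerate third positions: 4.

4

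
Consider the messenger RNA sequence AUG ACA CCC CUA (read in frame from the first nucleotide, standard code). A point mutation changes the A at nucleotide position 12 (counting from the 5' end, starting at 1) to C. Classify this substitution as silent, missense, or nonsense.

silent

Position 12 falls in codon 4: CUA → Leu.
After the substitution the codon is CUC → Leu.
Both encode Leu, so the change is synonymous.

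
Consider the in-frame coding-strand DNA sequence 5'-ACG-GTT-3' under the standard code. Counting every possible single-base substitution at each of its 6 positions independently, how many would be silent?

6

Codon 1 (ACG, Thr): 3 synonymous substitutions.
Codon 2 (GTT, Val): 3 synonymous substitutions.
Total: 3 + 3 = 6.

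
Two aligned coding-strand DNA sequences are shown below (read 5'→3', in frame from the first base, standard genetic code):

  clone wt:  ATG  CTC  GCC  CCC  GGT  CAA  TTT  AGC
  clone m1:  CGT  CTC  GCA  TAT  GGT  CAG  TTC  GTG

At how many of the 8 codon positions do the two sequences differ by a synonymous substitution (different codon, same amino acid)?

3

Codon 1: ATG Met / CGT Arg — nonsynonymous.
Codon 2: CTC Leu / CTC Leu — identical.
Codon 3: GCC Ala / GCA Ala — synonymous.
Codon 4: CCC Pro / TAT Tyr — nonsynonymous.
Codon 5: GGT Gly / GGT Gly — identical.
Codon 6: CAA Gln / CAG Gln — synonymous.
Codon 7: TTT Phe / TTC Phe — synonymous.
Codon 8: AGC Ser / GTG Val — nonsynonymous.
Synonymous differences: 3.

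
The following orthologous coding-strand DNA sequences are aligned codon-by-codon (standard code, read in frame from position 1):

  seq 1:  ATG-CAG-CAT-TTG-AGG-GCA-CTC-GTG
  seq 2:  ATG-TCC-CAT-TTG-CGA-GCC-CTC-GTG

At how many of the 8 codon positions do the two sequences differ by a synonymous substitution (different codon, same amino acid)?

Codon 1: ATG Met / ATG Met — identical.
Codon 2: CAG Gln / TCC Ser — nonsynonymous.
Codon 3: CAT His / CAT His — identical.
Codon 4: TTG Leu / TTG Leu — identical.
Codon 5: AGG Arg / CGA Arg — synonymous.
Codon 6: GCA Ala / GCC Ala — synonymous.
Codon 7: CTC Leu / CTC Leu — identical.
Codon 8: GTG Val / GTG Val — identical.
Synonymous differences: 2.

2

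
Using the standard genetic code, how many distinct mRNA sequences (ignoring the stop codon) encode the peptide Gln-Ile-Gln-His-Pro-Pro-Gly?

1536

Gln: 2 codons.
Ile: 3 codons.
Gln: 2 codons.
His: 2 codons.
Pro: 4 codons.
Pro: 4 codons.
Gly: 4 codons.
2 × 3 × 2 × 2 × 4 × 4 × 4 = 1536.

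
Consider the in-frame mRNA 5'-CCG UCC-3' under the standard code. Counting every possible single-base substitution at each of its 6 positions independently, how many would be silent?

6

Codon 1 (CCG, Pro): 3 synonymous substitutions.
Codon 2 (UCC, Ser): 3 synonymous substitutions.
Total: 3 + 3 = 6.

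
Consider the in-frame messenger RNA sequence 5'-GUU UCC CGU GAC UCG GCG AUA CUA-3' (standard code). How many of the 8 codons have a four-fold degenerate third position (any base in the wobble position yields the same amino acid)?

Codon 1 GUU (Val): third position 4-fold.
Codon 2 UCC (Ser): third position 4-fold.
Codon 3 CGU (Arg): third position 4-fold.
Codon 4 GAC (Asp): third position 2-fold.
Codon 5 UCG (Ser): third position 4-fold.
Codon 6 GCG (Ala): third position 4-fold.
Codon 7 AUA (Ile): third position 3-fold.
Codon 8 CUA (Leu): third position 4-fold.
Four-fold degenerate third positions: 6.

6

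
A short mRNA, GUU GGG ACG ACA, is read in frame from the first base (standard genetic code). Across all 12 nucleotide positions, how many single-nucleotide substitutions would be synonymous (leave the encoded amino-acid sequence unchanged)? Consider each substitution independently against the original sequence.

Codon 1 (GUU, Val): 3 synonymous substitutions.
Codon 2 (GGG, Gly): 3 synonymous substitutions.
Codon 3 (ACG, Thr): 3 synonymous substitutions.
Codon 4 (ACA, Thr): 3 synonymous substitutions.
Total: 3 + 3 + 3 + 3 = 12.

12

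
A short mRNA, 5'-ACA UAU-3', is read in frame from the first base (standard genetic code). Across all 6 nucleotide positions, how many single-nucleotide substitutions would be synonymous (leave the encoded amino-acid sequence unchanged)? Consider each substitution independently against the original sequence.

Codon 1 (ACA, Thr): 3 synonymous substitutions.
Codon 2 (UAU, Tyr): 1 synonymous substitution.
Total: 3 + 1 = 4.

4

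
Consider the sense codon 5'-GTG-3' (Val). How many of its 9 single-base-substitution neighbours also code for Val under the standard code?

Position 1: none → 0 synonymous.
Position 2: none → 0 synonymous.
Position 3: GTT, GTC, GTA → 3 synonymous.
Total: 0 + 0 + 3 = 3.

3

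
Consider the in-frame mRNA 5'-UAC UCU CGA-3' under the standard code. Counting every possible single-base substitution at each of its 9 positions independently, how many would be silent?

Codon 1 (UAC, Tyr): 1 synonymous substitution.
Codon 2 (UCU, Ser): 3 synonymous substitutions.
Codon 3 (CGA, Arg): 4 synonymous substitutions.
Total: 1 + 3 + 4 = 8.

8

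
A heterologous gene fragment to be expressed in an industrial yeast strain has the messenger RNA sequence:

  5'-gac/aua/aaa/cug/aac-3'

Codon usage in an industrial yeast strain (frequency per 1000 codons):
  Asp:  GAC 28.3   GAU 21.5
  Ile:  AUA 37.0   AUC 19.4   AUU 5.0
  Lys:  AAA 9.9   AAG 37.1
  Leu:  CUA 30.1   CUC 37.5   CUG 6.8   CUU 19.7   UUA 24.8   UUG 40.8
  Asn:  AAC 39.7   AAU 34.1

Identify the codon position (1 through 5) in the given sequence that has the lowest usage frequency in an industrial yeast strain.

Codon 1 GAC (Asp): 28.3 per 1000.
Codon 2 AUA (Ile): 37.0 per 1000.
Codon 3 AAA (Lys): 9.9 per 1000.
Codon 4 CUG (Leu): 6.8 per 1000.
Codon 5 AAC (Asn): 39.7 per 1000.
Lowest frequency is 6.8 at codon 4.

4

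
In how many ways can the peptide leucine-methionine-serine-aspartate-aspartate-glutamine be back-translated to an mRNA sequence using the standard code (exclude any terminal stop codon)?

288

Leu: 6 codons.
Met: 1 codon.
Ser: 6 codons.
Asp: 2 codons.
Asp: 2 codons.
Gln: 2 codons.
6 × 1 × 6 × 2 × 2 × 2 = 288.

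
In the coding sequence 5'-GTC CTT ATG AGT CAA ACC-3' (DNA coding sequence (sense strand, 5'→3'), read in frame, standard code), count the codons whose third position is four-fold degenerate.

3

Codon 1 GTC (Val): third position 4-fold.
Codon 2 CTT (Leu): third position 4-fold.
Codon 3 ATG (Met): third position 1-fold.
Codon 4 AGT (Ser): third position 2-fold.
Codon 5 CAA (Gln): third position 2-fold.
Codon 6 ACC (Thr): third position 4-fold.
Four-fold degenerate third positions: 3.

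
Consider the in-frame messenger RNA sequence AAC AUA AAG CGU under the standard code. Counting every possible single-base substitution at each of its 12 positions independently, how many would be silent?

Codon 1 (AAC, Asn): 1 synonymous substitution.
Codon 2 (AUA, Ile): 2 synonymous substitutions.
Codon 3 (AAG, Lys): 1 synonymous substitution.
Codon 4 (CGU, Arg): 3 synonymous substitutions.
Total: 1 + 2 + 1 + 3 = 7.

7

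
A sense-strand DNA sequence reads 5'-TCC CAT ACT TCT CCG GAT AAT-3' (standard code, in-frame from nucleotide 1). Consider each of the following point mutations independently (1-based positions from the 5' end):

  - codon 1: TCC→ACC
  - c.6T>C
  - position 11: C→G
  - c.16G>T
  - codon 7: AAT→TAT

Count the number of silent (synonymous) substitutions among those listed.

Codon 1: TCC (Ser) → ACC (Thr) — missense.
Codon 2: CAT (His) → CAC (His) — synonymous.
Codon 4: TCT (Ser) → TGT (Cys) — missense.
Codon 6: GAT (Asp) → TAT (Tyr) — missense.
Codon 7: AAT (Asn) → TAT (Tyr) — missense.
Synonymous: 1 of 5.

1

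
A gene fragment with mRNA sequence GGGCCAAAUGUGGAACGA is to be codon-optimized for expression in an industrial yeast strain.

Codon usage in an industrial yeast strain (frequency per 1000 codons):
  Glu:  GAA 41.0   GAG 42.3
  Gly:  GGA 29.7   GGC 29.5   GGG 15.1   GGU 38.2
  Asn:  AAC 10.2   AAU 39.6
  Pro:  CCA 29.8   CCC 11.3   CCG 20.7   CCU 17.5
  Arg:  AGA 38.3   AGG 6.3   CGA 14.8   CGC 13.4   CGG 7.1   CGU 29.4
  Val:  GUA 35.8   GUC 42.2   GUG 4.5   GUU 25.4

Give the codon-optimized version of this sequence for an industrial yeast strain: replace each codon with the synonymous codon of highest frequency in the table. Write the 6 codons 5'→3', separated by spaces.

GGU CCA AAU GUC GAG AGA

Codon 1 (Gly): best is GGU at 38.2.
Codon 2 (Pro): best is CCA at 29.8.
Codon 3 (Asn): best is AAU at 39.6.
Codon 4 (Val): best is GUC at 42.2.
Codon 5 (Glu): best is GAG at 42.3.
Codon 6 (Arg): best is AGA at 38.3.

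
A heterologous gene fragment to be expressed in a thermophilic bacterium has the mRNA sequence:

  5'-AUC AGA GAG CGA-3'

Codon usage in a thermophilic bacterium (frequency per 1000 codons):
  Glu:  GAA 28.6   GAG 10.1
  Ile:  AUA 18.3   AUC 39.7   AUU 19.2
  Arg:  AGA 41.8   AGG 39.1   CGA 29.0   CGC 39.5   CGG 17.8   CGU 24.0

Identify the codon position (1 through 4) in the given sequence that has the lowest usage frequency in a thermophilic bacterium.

Codon 1 AUC (Ile): 39.7 per 1000.
Codon 2 AGA (Arg): 41.8 per 1000.
Codon 3 GAG (Glu): 10.1 per 1000.
Codon 4 CGA (Arg): 29.0 per 1000.
Lowest frequency is 10.1 at codon 3.

3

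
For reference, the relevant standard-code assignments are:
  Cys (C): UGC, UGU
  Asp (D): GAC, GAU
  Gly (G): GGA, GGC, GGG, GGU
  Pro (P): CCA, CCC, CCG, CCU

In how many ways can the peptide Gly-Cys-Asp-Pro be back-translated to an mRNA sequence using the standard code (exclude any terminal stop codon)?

Gly: 4 codons.
Cys: 2 codons.
Asp: 2 codons.
Pro: 4 codons.
4 × 2 × 2 × 4 = 64.

64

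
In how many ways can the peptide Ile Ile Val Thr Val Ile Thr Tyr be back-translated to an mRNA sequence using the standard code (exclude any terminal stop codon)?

Ile: 3 codons.
Ile: 3 codons.
Val: 4 codons.
Thr: 4 codons.
Val: 4 codons.
Ile: 3 codons.
Thr: 4 codons.
Tyr: 2 codons.
3 × 3 × 4 × 4 × 4 × 3 × 4 × 2 = 13824.

13824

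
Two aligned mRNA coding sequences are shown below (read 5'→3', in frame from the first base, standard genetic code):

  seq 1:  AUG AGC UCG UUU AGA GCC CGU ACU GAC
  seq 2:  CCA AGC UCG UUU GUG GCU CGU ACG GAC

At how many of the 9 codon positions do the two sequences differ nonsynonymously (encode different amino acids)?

2

Codon 1: AUG Met / CCA Pro — nonsynonymous.
Codon 2: AGC Ser / AGC Ser — identical.
Codon 3: UCG Ser / UCG Ser — identical.
Codon 4: UUU Phe / UUU Phe — identical.
Codon 5: AGA Arg / GUG Val — nonsynonymous.
Codon 6: GCC Ala / GCU Ala — synonymous.
Codon 7: CGU Arg / CGU Arg — identical.
Codon 8: ACU Thr / ACG Thr — synonymous.
Codon 9: GAC Asp / GAC Asp — identical.
Nonsynonymous differences: 2.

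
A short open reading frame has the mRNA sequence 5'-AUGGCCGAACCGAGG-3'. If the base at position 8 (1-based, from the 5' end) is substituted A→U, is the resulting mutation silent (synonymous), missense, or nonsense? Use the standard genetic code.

missense

Position 8 falls in codon 3: GAA → Glu.
After the substitution the codon is GUA → Val.
Glu ≠ Val, so this is a missense mutation.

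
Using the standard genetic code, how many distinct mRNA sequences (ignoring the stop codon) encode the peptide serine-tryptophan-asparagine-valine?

Ser: 6 codons.
Trp: 1 codon.
Asn: 2 codons.
Val: 4 codons.
6 × 1 × 2 × 4 = 48.

48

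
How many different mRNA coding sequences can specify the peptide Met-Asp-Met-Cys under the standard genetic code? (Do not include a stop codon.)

Met: 1 codon.
Asp: 2 codons.
Met: 1 codon.
Cys: 2 codons.
1 × 2 × 1 × 2 = 4.

4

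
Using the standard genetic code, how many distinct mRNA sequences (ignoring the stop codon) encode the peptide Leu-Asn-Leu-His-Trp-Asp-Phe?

Leu: 6 codons.
Asn: 2 codons.
Leu: 6 codons.
His: 2 codons.
Trp: 1 codon.
Asp: 2 codons.
Phe: 2 codons.
6 × 2 × 6 × 2 × 1 × 2 × 2 = 576.

576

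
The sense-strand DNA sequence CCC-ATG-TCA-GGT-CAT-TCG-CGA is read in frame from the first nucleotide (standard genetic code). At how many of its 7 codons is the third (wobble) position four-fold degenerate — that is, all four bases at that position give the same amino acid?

Codon 1 CCC (Pro): third position 4-fold.
Codon 2 ATG (Met): third position 1-fold.
Codon 3 TCA (Ser): third position 4-fold.
Codon 4 GGT (Gly): third position 4-fold.
Codon 5 CAT (His): third position 2-fold.
Codon 6 TCG (Ser): third position 4-fold.
Codon 7 CGA (Arg): third position 4-fold.
Four-fold degenerate third positions: 5.

5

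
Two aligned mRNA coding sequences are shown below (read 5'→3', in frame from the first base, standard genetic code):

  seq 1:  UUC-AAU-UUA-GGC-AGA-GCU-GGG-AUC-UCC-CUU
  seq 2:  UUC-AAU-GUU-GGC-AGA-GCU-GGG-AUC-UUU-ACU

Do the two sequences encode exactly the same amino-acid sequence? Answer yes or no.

Codon 1: UUC Phe / UUC Phe — identical.
Codon 2: AAU Asn / AAU Asn — identical.
Codon 3: UUA Leu / GUU Val — nonsynonymous.
Codon 4: GGC Gly / GGC Gly — identical.
Codon 5: AGA Arg / AGA Arg — identical.
Codon 6: GCU Ala / GCU Ala — identical.
Codon 7: GGG Gly / GGG Gly — identical.
Codon 8: AUC Ile / AUC Ile — identical.
Codon 9: UCC Ser / UUU Phe — nonsynonymous.
Codon 10: CUU Leu / ACU Thr — nonsynonymous.
Nonsynonymous differences: 3 → different protein.

no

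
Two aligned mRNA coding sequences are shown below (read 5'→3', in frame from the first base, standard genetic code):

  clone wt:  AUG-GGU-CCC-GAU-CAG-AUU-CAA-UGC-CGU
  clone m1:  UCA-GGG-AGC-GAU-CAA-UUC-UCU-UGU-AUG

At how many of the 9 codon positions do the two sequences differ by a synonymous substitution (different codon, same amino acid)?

3

Codon 1: AUG Met / UCA Ser — nonsynonymous.
Codon 2: GGU Gly / GGG Gly — synonymous.
Codon 3: CCC Pro / AGC Ser — nonsynonymous.
Codon 4: GAU Asp / GAU Asp — identical.
Codon 5: CAG Gln / CAA Gln — synonymous.
Codon 6: AUU Ile / UUC Phe — nonsynonymous.
Codon 7: CAA Gln / UCU Ser — nonsynonymous.
Codon 8: UGC Cys / UGU Cys — synonymous.
Codon 9: CGU Arg / AUG Met — nonsynonymous.
Synonymous differences: 3.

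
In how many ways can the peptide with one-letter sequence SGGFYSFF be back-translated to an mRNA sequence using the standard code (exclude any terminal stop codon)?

9216

Ser: 6 codons.
Gly: 4 codons.
Gly: 4 codons.
Phe: 2 codons.
Tyr: 2 codons.
Ser: 6 codons.
Phe: 2 codons.
Phe: 2 codons.
6 × 4 × 4 × 2 × 2 × 6 × 2 × 2 = 9216.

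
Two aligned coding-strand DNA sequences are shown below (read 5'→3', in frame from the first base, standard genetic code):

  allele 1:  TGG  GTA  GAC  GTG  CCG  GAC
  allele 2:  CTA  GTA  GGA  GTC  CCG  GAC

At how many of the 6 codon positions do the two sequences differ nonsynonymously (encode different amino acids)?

Codon 1: TGG Trp / CTA Leu — nonsynonymous.
Codon 2: GTA Val / GTA Val — identical.
Codon 3: GAC Asp / GGA Gly — nonsynonymous.
Codon 4: GTG Val / GTC Val — synonymous.
Codon 5: CCG Pro / CCG Pro — identical.
Codon 6: GAC Asp / GAC Asp — identical.
Nonsynonymous differences: 2.

2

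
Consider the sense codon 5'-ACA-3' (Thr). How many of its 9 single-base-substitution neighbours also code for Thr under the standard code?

3

Position 1: none → 0 synonymous.
Position 2: none → 0 synonymous.
Position 3: ACU, ACC, ACG → 3 synonymous.
Total: 0 + 0 + 3 = 3.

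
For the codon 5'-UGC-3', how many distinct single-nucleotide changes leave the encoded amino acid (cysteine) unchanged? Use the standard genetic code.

Position 1: none → 0 synonymous.
Position 2: none → 0 synonymous.
Position 3: UGU → 1 synonymous.
Total: 0 + 0 + 1 = 1.

1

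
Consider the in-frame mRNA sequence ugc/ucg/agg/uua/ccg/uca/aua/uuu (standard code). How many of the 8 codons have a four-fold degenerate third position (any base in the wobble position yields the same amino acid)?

Codon 1 UGC (Cys): third position 2-fold.
Codon 2 UCG (Ser): third position 4-fold.
Codon 3 AGG (Arg): third position 2-fold.
Codon 4 UUA (Leu): third position 2-fold.
Codon 5 CCG (Pro): third position 4-fold.
Codon 6 UCA (Ser): third position 4-fold.
Codon 7 AUA (Ile): third position 3-fold.
Codon 8 UUU (Phe): third position 2-fold.
Four-fold degenerate third positions: 3.

3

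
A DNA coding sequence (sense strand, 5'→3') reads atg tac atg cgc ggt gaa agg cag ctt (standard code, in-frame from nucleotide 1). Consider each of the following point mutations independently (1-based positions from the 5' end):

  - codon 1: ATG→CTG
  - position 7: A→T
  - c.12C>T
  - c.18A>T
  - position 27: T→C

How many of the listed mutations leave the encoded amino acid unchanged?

2

Codon 1: ATG (Met) → CTG (Leu) — missense.
Codon 3: ATG (Met) → TTG (Leu) — missense.
Codon 4: CGC (Arg) → CGT (Arg) — synonymous.
Codon 6: GAA (Glu) → GAT (Asp) — missense.
Codon 9: CTT (Leu) → CTC (Leu) — synonymous.
Synonymous: 2 of 5.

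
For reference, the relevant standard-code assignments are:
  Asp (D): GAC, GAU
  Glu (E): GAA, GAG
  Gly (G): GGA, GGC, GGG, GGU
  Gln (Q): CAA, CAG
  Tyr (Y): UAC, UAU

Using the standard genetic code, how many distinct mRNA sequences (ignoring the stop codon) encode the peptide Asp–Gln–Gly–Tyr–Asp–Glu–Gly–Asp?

Asp: 2 codons.
Gln: 2 codons.
Gly: 4 codons.
Tyr: 2 codons.
Asp: 2 codons.
Glu: 2 codons.
Gly: 4 codons.
Asp: 2 codons.
2 × 2 × 4 × 2 × 2 × 2 × 4 × 2 = 1024.

1024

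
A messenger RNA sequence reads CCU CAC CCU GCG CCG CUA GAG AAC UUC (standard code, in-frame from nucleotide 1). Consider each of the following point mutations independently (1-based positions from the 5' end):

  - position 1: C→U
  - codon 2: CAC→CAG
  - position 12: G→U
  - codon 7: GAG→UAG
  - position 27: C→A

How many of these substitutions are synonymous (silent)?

Codon 1: CCU (Pro) → UCU (Ser) — missense.
Codon 2: CAC (His) → CAG (Gln) — missense.
Codon 4: GCG (Ala) → GCU (Ala) — synonymous.
Codon 7: GAG (Glu) → UAG (Stop) — nonsense.
Codon 9: UUC (Phe) → UUA (Leu) — missense.
Synonymous: 1 of 5.

1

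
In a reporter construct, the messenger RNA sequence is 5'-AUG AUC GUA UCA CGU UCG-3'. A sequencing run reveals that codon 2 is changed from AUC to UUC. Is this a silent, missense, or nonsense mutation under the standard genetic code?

Position 4 falls in codon 2: AUC → Ile.
After the substitution the codon is UUC → Phe.
Ile ≠ Phe, so this is a missense mutation.

missense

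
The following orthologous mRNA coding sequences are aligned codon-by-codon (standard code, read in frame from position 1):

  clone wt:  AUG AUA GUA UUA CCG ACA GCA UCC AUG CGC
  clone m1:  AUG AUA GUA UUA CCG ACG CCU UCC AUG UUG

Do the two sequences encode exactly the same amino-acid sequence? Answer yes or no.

no

Codon 1: AUG Met / AUG Met — identical.
Codon 2: AUA Ile / AUA Ile — identical.
Codon 3: GUA Val / GUA Val — identical.
Codon 4: UUA Leu / UUA Leu — identical.
Codon 5: CCG Pro / CCG Pro — identical.
Codon 6: ACA Thr / ACG Thr — synonymous.
Codon 7: GCA Ala / CCU Pro — nonsynonymous.
Codon 8: UCC Ser / UCC Ser — identical.
Codon 9: AUG Met / AUG Met — identical.
Codon 10: CGC Arg / UUG Leu — nonsynonymous.
Nonsynonymous differences: 2 → different protein.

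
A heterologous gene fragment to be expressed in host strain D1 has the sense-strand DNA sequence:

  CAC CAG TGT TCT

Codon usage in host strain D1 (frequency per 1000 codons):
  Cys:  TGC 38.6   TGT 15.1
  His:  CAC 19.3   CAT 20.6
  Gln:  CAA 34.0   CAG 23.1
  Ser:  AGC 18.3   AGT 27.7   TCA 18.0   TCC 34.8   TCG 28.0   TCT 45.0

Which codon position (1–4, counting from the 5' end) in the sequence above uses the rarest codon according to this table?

3

Codon 1 CAC (His): 19.3 per 1000.
Codon 2 CAG (Gln): 23.1 per 1000.
Codon 3 TGT (Cys): 15.1 per 1000.
Codon 4 TCT (Ser): 45.0 per 1000.
Lowest frequency is 15.1 at codon 3.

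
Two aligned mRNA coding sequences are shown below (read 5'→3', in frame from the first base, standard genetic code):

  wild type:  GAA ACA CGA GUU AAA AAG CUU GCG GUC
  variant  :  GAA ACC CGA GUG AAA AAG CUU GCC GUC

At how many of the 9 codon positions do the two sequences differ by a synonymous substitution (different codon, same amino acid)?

3

Codon 1: GAA Glu / GAA Glu — identical.
Codon 2: ACA Thr / ACC Thr — synonymous.
Codon 3: CGA Arg / CGA Arg — identical.
Codon 4: GUU Val / GUG Val — synonymous.
Codon 5: AAA Lys / AAA Lys — identical.
Codon 6: AAG Lys / AAG Lys — identical.
Codon 7: CUU Leu / CUU Leu — identical.
Codon 8: GCG Ala / GCC Ala — synonymous.
Codon 9: GUC Val / GUC Val — identical.
Synonymous differences: 3.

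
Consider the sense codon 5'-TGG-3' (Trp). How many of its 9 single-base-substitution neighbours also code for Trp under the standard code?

Position 1: none → 0 synonymous.
Position 2: none → 0 synonymous.
Position 3: none → 0 synonymous.
Total: 0 + 0 + 0 = 0.

0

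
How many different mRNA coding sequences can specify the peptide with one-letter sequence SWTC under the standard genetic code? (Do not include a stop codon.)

Ser: 6 codons.
Trp: 1 codon.
Thr: 4 codons.
Cys: 2 codons.
6 × 1 × 4 × 2 = 48.

48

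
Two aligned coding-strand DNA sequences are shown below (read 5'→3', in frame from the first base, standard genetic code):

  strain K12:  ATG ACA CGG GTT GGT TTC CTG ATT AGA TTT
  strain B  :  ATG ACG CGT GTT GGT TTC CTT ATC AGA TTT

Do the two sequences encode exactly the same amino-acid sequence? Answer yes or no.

Codon 1: ATG Met / ATG Met — identical.
Codon 2: ACA Thr / ACG Thr — synonymous.
Codon 3: CGG Arg / CGT Arg — synonymous.
Codon 4: GTT Val / GTT Val — identical.
Codon 5: GGT Gly / GGT Gly — identical.
Codon 6: TTC Phe / TTC Phe — identical.
Codon 7: CTG Leu / CTT Leu — synonymous.
Codon 8: ATT Ile / ATC Ile — synonymous.
Codon 9: AGA Arg / AGA Arg — identical.
Codon 10: TTT Phe / TTT Phe — identical.
Nonsynonymous differences: 0 → same protein.

yes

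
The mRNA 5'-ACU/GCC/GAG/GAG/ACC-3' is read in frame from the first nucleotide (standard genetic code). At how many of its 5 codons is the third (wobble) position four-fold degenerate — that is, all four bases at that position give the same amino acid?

3

Codon 1 ACU (Thr): third position 4-fold.
Codon 2 GCC (Ala): third position 4-fold.
Codon 3 GAG (Glu): third position 2-fold.
Codon 4 GAG (Glu): third position 2-fold.
Codon 5 ACC (Thr): third position 4-fold.
Four-fold degenerate third positions: 3.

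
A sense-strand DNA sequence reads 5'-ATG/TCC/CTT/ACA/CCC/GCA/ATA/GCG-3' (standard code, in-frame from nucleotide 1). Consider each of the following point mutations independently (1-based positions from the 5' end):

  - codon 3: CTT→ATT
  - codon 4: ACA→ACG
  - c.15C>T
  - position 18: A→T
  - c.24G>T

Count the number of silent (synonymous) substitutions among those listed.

Codon 3: CTT (Leu) → ATT (Ile) — missense.
Codon 4: ACA (Thr) → ACG (Thr) — synonymous.
Codon 5: CCC (Pro) → CCT (Pro) — synonymous.
Codon 6: GCA (Ala) → GCT (Ala) — synonymous.
Codon 8: GCG (Ala) → GCT (Ala) — synonymous.
Synonymous: 4 of 5.

4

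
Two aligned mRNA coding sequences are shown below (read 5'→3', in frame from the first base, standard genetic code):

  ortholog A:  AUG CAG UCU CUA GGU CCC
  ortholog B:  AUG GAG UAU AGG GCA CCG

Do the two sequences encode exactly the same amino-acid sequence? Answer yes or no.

Codon 1: AUG Met / AUG Met — identical.
Codon 2: CAG Gln / GAG Glu — nonsynonymous.
Codon 3: UCU Ser / UAU Tyr — nonsynonymous.
Codon 4: CUA Leu / AGG Arg — nonsynonymous.
Codon 5: GGU Gly / GCA Ala — nonsynonymous.
Codon 6: CCC Pro / CCG Pro — synonymous.
Nonsynonymous differences: 4 → different protein.

no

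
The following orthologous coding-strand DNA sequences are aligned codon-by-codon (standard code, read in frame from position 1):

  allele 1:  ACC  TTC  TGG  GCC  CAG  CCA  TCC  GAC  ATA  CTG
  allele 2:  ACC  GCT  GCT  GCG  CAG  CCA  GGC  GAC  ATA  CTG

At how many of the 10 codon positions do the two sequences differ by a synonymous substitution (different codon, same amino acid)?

Codon 1: ACC Thr / ACC Thr — identical.
Codon 2: TTC Phe / GCT Ala — nonsynonymous.
Codon 3: TGG Trp / GCT Ala — nonsynonymous.
Codon 4: GCC Ala / GCG Ala — synonymous.
Codon 5: CAG Gln / CAG Gln — identical.
Codon 6: CCA Pro / CCA Pro — identical.
Codon 7: TCC Ser / GGC Gly — nonsynonymous.
Codon 8: GAC Asp / GAC Asp — identical.
Codon 9: ATA Ile / ATA Ile — identical.
Codon 10: CTG Leu / CTG Leu — identical.
Synonymous differences: 1.

1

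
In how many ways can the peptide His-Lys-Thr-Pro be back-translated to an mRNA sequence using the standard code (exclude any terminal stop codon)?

64

His: 2 codons.
Lys: 2 codons.
Thr: 4 codons.
Pro: 4 codons.
2 × 2 × 4 × 4 = 64.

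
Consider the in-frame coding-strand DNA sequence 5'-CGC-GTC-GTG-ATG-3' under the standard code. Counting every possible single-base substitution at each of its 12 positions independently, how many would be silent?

9

Codon 1 (CGC, Arg): 3 synonymous substitutions.
Codon 2 (GTC, Val): 3 synonymous substitutions.
Codon 3 (GTG, Val): 3 synonymous substitutions.
Codon 4 (ATG, Met): 0 synonymous substitutions.
Total: 3 + 3 + 3 + 0 = 9.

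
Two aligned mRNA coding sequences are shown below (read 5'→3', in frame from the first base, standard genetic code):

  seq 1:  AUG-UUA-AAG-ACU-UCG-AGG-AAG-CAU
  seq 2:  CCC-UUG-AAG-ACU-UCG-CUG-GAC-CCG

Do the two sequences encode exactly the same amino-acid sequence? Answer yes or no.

no

Codon 1: AUG Met / CCC Pro — nonsynonymous.
Codon 2: UUA Leu / UUG Leu — synonymous.
Codon 3: AAG Lys / AAG Lys — identical.
Codon 4: ACU Thr / ACU Thr — identical.
Codon 5: UCG Ser / UCG Ser — identical.
Codon 6: AGG Arg / CUG Leu — nonsynonymous.
Codon 7: AAG Lys / GAC Asp — nonsynonymous.
Codon 8: CAU His / CCG Pro — nonsynonymous.
Nonsynonymous differences: 4 → different protein.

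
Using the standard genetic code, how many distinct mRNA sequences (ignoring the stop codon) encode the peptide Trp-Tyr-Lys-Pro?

16

Trp: 1 codon.
Tyr: 2 codons.
Lys: 2 codons.
Pro: 4 codons.
1 × 2 × 2 × 4 = 16.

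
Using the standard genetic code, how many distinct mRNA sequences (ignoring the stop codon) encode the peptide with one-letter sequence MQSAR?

288

Met: 1 codon.
Gln: 2 codons.
Ser: 6 codons.
Ala: 4 codons.
Arg: 6 codons.
1 × 2 × 6 × 4 × 6 = 288.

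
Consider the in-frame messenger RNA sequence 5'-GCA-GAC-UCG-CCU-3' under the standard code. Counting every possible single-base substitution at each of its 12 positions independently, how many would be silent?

Codon 1 (GCA, Ala): 3 synonymous substitutions.
Codon 2 (GAC, Asp): 1 synonymous substitution.
Codon 3 (UCG, Ser): 3 synonymous substitutions.
Codon 4 (CCU, Pro): 3 synonymous substitutions.
Total: 3 + 1 + 3 + 3 = 10.

10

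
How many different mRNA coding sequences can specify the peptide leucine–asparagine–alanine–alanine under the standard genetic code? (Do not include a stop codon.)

192

Leu: 6 codons.
Asn: 2 codons.
Ala: 4 codons.
Ala: 4 codons.
6 × 2 × 4 × 4 = 192.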